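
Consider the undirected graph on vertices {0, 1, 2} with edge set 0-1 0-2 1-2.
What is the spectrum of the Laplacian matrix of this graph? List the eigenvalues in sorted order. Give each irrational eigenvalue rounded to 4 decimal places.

[0, 3, 3]

With the vertex order [0, 1, 2], the degrees are [2, 2, 2], giving D = diag(2, 2, 2) and L = D - A. Since every row of L sums to 0, the all-ones vector is in the kernel and 0 is an eigenvalue. The single zero eigenvalue shows the graph is connected. The largest eigenvalue, 3, is at most the vertex count 3. By the matrix-tree theorem the graph has (1/3) * product of the nonzero eigenvalues = 3 spanning trees.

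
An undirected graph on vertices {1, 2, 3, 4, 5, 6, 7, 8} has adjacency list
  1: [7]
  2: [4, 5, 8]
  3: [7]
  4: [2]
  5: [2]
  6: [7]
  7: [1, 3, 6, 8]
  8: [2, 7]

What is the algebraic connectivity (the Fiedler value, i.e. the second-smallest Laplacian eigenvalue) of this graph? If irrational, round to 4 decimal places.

0.2384

Each diagonal entry of L is the vertex degree and each off-diagonal entry is -1 where an edge is present, 0 otherwise; in the order [1, 2, 3, 4, 5, 6, 7, 8] the diagonal is [1, 3, 1, 1, 1, 1, 4, 2]. The smallest Laplacian eigenvalue is always 0. The next one, lambda_2 = 0.2384, measures how hard the graph is to disconnect: larger values mean better connectivity. By the matrix-tree theorem the graph has (1/8) * product of the nonzero eigenvalues = 1 spanning tree.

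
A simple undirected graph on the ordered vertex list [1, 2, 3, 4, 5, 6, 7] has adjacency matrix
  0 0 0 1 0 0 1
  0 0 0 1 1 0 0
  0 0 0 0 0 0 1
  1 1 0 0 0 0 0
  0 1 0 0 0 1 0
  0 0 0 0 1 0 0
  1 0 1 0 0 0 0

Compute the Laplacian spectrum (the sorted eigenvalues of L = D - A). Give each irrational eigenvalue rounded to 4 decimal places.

Each diagonal entry of L is the vertex degree and each off-diagonal entry is -1 where an edge is present, 0 otherwise; in the order [1, 2, 3, 4, 5, 6, 7] the diagonal is [2, 2, 1, 2, 2, 1, 2]. Since every row of L sums to 0, the all-ones vector is in the kernel and 0 is an eigenvalue. The single zero eigenvalue shows the graph is connected. The eigenvalues sum to 12, which equals trace(L) = 2|E|.

[0, 0.1981, 0.7530, 1.5550, 2.4450, 3.2470, 3.8019]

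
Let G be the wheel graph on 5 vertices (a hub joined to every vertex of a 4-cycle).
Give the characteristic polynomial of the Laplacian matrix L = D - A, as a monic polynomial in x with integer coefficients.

The graph has 5 vertices and degree multiset [4, 3, 3, 3, 3]; D is the diagonal matrix of degrees and L = D - A. Computing det(xI - L) by cofactor expansion (or equivalently via sum-over-permutations) gives x^5 - 16x^4 + 94x^3 - 240x^2 + 225x. The coefficient of x^4 equals -trace(L) = -16, matching the sum of degrees. There is one zero in the spectrum, matching the 1 component.

x^5 - 16x^4 + 94x^3 - 240x^2 + 225x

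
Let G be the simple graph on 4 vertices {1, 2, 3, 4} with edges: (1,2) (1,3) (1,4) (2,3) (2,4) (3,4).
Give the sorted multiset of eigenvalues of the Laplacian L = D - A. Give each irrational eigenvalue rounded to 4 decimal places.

[0, 4, 4, 4]

Each diagonal entry of L is the vertex degree and each off-diagonal entry is -1 where an edge is present, 0 otherwise; in the order [1, 2, 3, 4] the diagonal is [3, 3, 3, 3]. L is symmetric positive semidefinite, so every eigenvalue is real and nonnegative. The largest eigenvalue, 4, is at most the vertex count 4.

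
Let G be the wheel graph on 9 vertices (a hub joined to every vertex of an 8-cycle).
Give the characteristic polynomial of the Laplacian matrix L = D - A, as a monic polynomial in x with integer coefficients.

x^9 - 32x^8 + 428x^7 - 3136x^6 + 13786x^5 - 37232x^4 + 60276x^3 - 53424x^2 + 19845x

The graph has 9 vertices and degree multiset [8, 3, 3, 3, 3, 3, 3, 3, 3]; D is the diagonal matrix of degrees and L = D - A. Computing det(xI - L) by cofactor expansion (or equivalently via sum-over-permutations) gives x^9 - 32x^8 + 428x^7 - 3136x^6 + 13786x^5 - 37232x^4 + 60276x^3 - 53424x^2 + 19845x. The constant term is 0 because L is singular (the all-ones vector lies in its kernel). The eigenvalues sum to 32, which equals trace(L) = 2|E|.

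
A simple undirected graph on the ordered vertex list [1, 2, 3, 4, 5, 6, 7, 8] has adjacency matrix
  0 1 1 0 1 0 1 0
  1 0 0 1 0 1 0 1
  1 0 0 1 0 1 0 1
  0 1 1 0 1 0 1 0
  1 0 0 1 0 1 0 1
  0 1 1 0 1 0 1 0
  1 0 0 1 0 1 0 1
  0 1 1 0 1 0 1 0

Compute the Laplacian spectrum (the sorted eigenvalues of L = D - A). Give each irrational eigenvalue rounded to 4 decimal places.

Reading degrees in the order [1, 2, 3, 4, 5, 6, 7, 8] gives [4, 4, 4, 4, 4, 4, 4, 4]; set D = diag(4, 4, 4, 4, 4, 4, 4, 4) and form L = D - A. Since every row of L sums to 0, the all-ones vector is in the kernel and 0 is an eigenvalue. The eigenvalues sum to 32, which equals trace(L) = 2|E|.

[0, 4, 4, 4, 4, 4, 4, 8]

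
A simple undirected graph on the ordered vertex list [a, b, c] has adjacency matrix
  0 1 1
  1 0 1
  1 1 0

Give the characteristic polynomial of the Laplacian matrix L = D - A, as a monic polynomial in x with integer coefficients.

Reading degrees in the order [a, b, c] gives [2, 2, 2]; set D = diag(2, 2, 2) and form L = D - A. L has integer entries, so p(x) = det(xI - L) has integer coefficients. Expanding the determinant yields x^3 - 6x^2 + 9x. The coefficient of x^2 equals -trace(L) = -6, matching the sum of degrees. The eigenvalues sum to 6, which equals trace(L) = 2|E|. There is one zero in the spectrum, matching the 1 component.

x^3 - 6x^2 + 9x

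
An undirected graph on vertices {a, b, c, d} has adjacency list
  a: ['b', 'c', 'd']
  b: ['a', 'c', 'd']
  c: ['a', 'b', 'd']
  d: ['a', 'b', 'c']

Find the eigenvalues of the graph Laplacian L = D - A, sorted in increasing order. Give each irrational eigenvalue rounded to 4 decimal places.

Each diagonal entry of L is the vertex degree and each off-diagonal entry is -1 where an edge is present, 0 otherwise; in the order [a, b, c, d] the diagonal is [3, 3, 3, 3]. L is symmetric positive semidefinite, so every eigenvalue is real and nonnegative. By the matrix-tree theorem the graph has (1/4) * product of the nonzero eigenvalues = 16 spanning trees.

[0, 4, 4, 4]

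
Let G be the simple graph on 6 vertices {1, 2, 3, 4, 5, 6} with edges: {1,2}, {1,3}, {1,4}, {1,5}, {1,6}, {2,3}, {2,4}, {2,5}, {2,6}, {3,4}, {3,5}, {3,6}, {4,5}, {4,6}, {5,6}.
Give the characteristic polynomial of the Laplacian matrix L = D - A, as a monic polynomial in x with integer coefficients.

x^6 - 30x^5 + 360x^4 - 2160x^3 + 6480x^2 - 7776x

With the vertex order [1, 2, 3, 4, 5, 6], the degrees are [5, 5, 5, 5, 5, 5], giving D = diag(5, 5, 5, 5, 5, 5) and L = D - A. The eigenvalues of L are [0, 6, 6, 6, 6, 6]; the characteristic polynomial is the product of (x - lambda_i), which multiplies out to x^6 - 30x^5 + 360x^4 - 2160x^3 + 6480x^2 - 7776x. Since p(0) = det(-L) = 0, x divides p(x).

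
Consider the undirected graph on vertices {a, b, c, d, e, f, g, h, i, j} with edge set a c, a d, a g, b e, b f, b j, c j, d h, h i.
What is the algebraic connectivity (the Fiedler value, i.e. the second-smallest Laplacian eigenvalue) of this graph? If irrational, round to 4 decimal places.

Each diagonal entry of L is the vertex degree and each off-diagonal entry is -1 where an edge is present, 0 otherwise; in the order [a, b, c, d, e, f, g, h, i, j] the diagonal is [3, 3, 2, 2, 1, 1, 1, 2, 1, 2]. Computing the eigenvalues of L and sorting gives [0, 0.1257, 0.4097, 1, 1, 1.4295, 2.4234, 3.0954, 4.0925, 4.4238]. The Fiedler value lambda_2 = 0.1257 is strictly positive, so the graph is connected.

0.1257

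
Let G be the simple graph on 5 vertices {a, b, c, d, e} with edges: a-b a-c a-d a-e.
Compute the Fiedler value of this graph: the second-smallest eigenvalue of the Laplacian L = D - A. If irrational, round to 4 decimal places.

1

Each diagonal entry of L is the vertex degree and each off-diagonal entry is -1 where an edge is present, 0 otherwise; in the order [a, b, c, d, e] the diagonal is [4, 1, 1, 1, 1]. Computing the eigenvalues of L and sorting gives [0, 1, 1, 1, 5]. The Fiedler value lambda_2 = 1 is strictly positive, so the graph is connected. The largest eigenvalue, 5, is at most the vertex count 5.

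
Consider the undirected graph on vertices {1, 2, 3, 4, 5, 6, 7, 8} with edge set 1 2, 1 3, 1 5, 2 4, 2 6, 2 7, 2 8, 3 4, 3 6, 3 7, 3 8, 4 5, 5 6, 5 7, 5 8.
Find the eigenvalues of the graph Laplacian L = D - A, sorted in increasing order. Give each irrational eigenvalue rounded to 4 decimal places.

With the vertex order [1, 2, 3, 4, 5, 6, 7, 8], the degrees are [3, 5, 5, 3, 5, 3, 3, 3], giving D = diag(3, 5, 5, 3, 5, 3, 3, 3) and L = D - A. Since every row of L sums to 0, the all-ones vector is in the kernel and 0 is an eigenvalue. The eigenvalues sum to 30, which equals trace(L) = 2|E|. By the matrix-tree theorem the graph has (1/8) * product of the nonzero eigenvalues = 2025 spanning trees.

[0, 3, 3, 3, 3, 5, 5, 8]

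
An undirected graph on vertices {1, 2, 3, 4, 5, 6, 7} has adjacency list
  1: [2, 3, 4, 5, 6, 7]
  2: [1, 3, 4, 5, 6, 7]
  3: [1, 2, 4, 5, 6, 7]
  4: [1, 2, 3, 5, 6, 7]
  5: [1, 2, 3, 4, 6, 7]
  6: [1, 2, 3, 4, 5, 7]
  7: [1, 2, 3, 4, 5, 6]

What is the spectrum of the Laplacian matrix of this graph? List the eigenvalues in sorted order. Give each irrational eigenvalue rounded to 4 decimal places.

Each diagonal entry of L is the vertex degree and each off-diagonal entry is -1 where an edge is present, 0 otherwise; in the order [1, 2, 3, 4, 5, 6, 7] the diagonal is [6, 6, 6, 6, 6, 6, 6]. Diagonalising L (or applying a numerical eigensolver to the 7x7 matrix) gives the spectrum above. By the matrix-tree theorem the graph has (1/7) * product of the nonzero eigenvalues = 16807 spanning trees.

[0, 7, 7, 7, 7, 7, 7]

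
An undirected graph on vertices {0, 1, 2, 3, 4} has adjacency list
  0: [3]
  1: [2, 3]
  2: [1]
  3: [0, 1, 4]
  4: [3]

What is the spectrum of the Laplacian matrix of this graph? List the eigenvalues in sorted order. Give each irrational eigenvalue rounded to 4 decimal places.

[0, 0.5188, 1, 2.3111, 4.1701]

Reading degrees in the order [0, 1, 2, 3, 4] gives [1, 2, 1, 3, 1]; set D = diag(1, 2, 1, 3, 1) and form L = D - A. L is symmetric positive semidefinite, so every eigenvalue is real and nonnegative. The largest eigenvalue, 4.1701, is at most the vertex count 5.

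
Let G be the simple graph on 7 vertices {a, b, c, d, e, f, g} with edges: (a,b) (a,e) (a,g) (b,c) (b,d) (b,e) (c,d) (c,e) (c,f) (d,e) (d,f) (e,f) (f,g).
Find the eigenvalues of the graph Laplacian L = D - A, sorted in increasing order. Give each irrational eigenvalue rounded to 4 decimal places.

[0, 1.6629, 2.7911, 4.6699, 5, 5.6975, 6.1786]

Each diagonal entry of L is the vertex degree and each off-diagonal entry is -1 where an edge is present, 0 otherwise; in the order [a, b, c, d, e, f, g] the diagonal is [3, 4, 4, 4, 5, 4, 2]. The multiplicity of 0 as a Laplacian eigenvalue equals the number of connected components. The single zero eigenvalue shows the graph is connected. The eigenvalues sum to 26, which equals trace(L) = 2|E|.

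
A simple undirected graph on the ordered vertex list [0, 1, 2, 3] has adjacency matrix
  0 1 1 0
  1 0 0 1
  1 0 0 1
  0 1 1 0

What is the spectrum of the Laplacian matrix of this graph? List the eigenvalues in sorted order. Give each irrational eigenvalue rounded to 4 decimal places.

With the vertex order [0, 1, 2, 3], the degrees are [2, 2, 2, 2], giving D = diag(2, 2, 2, 2) and L = D - A. The multiplicity of 0 as a Laplacian eigenvalue equals the number of connected components. The single zero eigenvalue shows the graph is connected. By the matrix-tree theorem the graph has (1/4) * product of the nonzero eigenvalues = 4 spanning trees.

[0, 2, 2, 4]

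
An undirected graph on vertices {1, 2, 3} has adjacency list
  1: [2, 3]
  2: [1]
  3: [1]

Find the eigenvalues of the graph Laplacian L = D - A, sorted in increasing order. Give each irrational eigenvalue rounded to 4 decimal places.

With the vertex order [1, 2, 3], the degrees are [2, 1, 1], giving D = diag(2, 1, 1) and L = D - A. L is symmetric positive semidefinite, so every eigenvalue is real and nonnegative. The single zero eigenvalue shows the graph is connected. The largest eigenvalue, 3, is at most the vertex count 3.

[0, 1, 3]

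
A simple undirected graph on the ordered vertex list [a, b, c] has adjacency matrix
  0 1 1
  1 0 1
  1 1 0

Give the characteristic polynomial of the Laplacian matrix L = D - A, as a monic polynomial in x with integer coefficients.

x^3 - 6x^2 + 9x

Each diagonal entry of L is the vertex degree and each off-diagonal entry is -1 where an edge is present, 0 otherwise; in the order [a, b, c] the diagonal is [2, 2, 2]. L has integer entries, so p(x) = det(xI - L) has integer coefficients. Expanding the determinant yields x^3 - 6x^2 + 9x. Since p(0) = det(-L) = 0, x divides p(x). There is one zero in the spectrum, matching the 1 component. The eigenvalues sum to 6, which equals trace(L) = 2|E|.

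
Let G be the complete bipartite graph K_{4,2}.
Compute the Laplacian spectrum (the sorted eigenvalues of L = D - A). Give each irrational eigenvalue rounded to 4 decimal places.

[0, 2, 2, 2, 4, 6]

The graph has 6 vertices and degree multiset [4, 4, 2, 2, 2, 2]; D is the diagonal matrix of degrees and L = D - A. The multiplicity of 0 as a Laplacian eigenvalue equals the number of connected components. By the matrix-tree theorem the graph has (1/6) * product of the nonzero eigenvalues = 32 spanning trees.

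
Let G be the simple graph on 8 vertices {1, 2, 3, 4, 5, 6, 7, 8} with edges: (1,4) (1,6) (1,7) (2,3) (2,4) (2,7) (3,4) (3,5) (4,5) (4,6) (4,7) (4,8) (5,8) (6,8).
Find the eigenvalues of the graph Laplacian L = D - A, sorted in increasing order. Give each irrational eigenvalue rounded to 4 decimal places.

[0, 1.7530, 1.7530, 3.4450, 3.4450, 4.8019, 4.8019, 8]

Reading degrees in the order [1, 2, 3, 4, 5, 6, 7, 8] gives [3, 3, 3, 7, 3, 3, 3, 3]; set D = diag(3, 3, 3, 7, 3, 3, 3, 3) and form L = D - A. The multiplicity of 0 as a Laplacian eigenvalue equals the number of connected components. The eigenvalues sum to 28, which equals trace(L) = 2|E|.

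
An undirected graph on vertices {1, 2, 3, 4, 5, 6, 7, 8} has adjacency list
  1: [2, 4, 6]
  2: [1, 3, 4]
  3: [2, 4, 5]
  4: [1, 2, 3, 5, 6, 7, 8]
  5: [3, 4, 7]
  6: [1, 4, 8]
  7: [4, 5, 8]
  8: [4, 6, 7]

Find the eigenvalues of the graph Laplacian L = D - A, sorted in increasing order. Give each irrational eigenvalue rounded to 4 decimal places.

[0, 1.7530, 1.7530, 3.4450, 3.4450, 4.8019, 4.8019, 8]

With the vertex order [1, 2, 3, 4, 5, 6, 7, 8], the degrees are [3, 3, 3, 7, 3, 3, 3, 3], giving D = diag(3, 3, 3, 7, 3, 3, 3, 3) and L = D - A. Diagonalising L (or applying a numerical eigensolver to the 8x8 matrix) gives the spectrum above. The largest eigenvalue, 8, is at most the vertex count 8. The eigenvalues sum to 28, which equals trace(L) = 2|E|.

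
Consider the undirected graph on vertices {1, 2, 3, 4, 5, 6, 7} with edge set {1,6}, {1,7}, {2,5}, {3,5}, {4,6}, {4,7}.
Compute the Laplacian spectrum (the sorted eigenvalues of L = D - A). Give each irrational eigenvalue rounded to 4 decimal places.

Each diagonal entry of L is the vertex degree and each off-diagonal entry is -1 where an edge is present, 0 otherwise; in the order [1, 2, 3, 4, 5, 6, 7] the diagonal is [2, 1, 1, 2, 2, 2, 2]. L is symmetric positive semidefinite, so every eigenvalue is real and nonnegative. The 2 zero eigenvalues correspond to the 2 connected components.

[0, 0, 1, 2, 2, 3, 4]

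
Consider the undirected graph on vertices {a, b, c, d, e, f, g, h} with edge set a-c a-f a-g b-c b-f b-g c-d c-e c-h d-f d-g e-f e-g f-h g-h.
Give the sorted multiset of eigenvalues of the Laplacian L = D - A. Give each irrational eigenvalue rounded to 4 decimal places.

[0, 3, 3, 3, 3, 5, 5, 8]

With the vertex order [a, b, c, d, e, f, g, h], the degrees are [3, 3, 5, 3, 3, 5, 5, 3], giving D = diag(3, 3, 5, 3, 3, 5, 5, 3) and L = D - A. L is symmetric positive semidefinite, so every eigenvalue is real and nonnegative. The single zero eigenvalue shows the graph is connected.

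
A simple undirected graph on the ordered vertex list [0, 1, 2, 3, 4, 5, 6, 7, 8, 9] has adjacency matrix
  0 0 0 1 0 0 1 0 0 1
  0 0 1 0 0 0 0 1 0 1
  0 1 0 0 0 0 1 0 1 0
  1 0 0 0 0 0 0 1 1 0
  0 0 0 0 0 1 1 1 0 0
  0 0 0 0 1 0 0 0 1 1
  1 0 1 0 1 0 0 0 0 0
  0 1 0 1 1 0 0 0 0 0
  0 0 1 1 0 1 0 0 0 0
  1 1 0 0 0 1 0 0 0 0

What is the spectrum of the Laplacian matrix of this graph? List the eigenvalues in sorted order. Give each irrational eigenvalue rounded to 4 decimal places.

Reading degrees in the order [0, 1, 2, 3, 4, 5, 6, 7, 8, 9] gives [3, 3, 3, 3, 3, 3, 3, 3, 3, 3]; set D = diag(3, 3, 3, 3, 3, 3, 3, 3, 3, 3) and form L = D - A. L is symmetric positive semidefinite, so every eigenvalue is real and nonnegative. The single zero eigenvalue shows the graph is connected. The largest eigenvalue, 5, is at most the vertex count 10. There is one zero in the spectrum, matching the 1 component.

[0, 2, 2, 2, 2, 2, 5, 5, 5, 5]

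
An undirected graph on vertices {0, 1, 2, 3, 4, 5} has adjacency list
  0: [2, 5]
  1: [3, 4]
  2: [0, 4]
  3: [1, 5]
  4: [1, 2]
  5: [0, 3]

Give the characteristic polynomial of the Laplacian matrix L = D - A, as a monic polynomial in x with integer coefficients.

Each diagonal entry of L is the vertex degree and each off-diagonal entry is -1 where an edge is present, 0 otherwise; in the order [0, 1, 2, 3, 4, 5] the diagonal is [2, 2, 2, 2, 2, 2]. The eigenvalues of L are [0, 1, 1, 3, 3, 4]; the characteristic polynomial is the product of (x - lambda_i), which multiplies out to x^6 - 12x^5 + 54x^4 - 112x^3 + 105x^2 - 36x. Since p(0) = det(-L) = 0, x divides p(x). The eigenvalues sum to 12, which equals trace(L) = 2|E|. The largest eigenvalue, 4, is at most the vertex count 6.

x^6 - 12x^5 + 54x^4 - 112x^3 + 105x^2 - 36x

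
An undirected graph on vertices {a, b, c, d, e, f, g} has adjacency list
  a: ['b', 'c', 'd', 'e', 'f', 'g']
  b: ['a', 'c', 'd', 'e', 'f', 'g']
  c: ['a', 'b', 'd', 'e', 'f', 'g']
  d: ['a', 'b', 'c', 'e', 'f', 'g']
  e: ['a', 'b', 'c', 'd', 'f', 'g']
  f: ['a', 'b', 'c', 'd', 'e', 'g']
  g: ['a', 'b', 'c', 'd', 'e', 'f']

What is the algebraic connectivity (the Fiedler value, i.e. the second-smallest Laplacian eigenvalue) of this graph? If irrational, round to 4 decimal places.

7

With the vertex order [a, b, c, d, e, f, g], the degrees are [6, 6, 6, 6, 6, 6, 6], giving D = diag(6, 6, 6, 6, 6, 6, 6) and L = D - A. The smallest Laplacian eigenvalue is always 0. The next one, lambda_2 = 7, measures how hard the graph is to disconnect: larger values mean better connectivity. There is one zero in the spectrum, matching the 1 component.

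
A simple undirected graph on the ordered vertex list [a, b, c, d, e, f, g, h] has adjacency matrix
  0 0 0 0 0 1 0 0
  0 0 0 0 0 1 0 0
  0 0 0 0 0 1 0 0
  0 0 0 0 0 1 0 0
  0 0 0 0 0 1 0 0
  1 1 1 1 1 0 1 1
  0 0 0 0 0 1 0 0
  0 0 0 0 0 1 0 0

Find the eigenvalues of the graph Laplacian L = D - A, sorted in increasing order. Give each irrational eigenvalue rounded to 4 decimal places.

[0, 1, 1, 1, 1, 1, 1, 8]

Each diagonal entry of L is the vertex degree and each off-diagonal entry is -1 where an edge is present, 0 otherwise; in the order [a, b, c, d, e, f, g, h] the diagonal is [1, 1, 1, 1, 1, 7, 1, 1]. L is symmetric positive semidefinite, so every eigenvalue is real and nonnegative.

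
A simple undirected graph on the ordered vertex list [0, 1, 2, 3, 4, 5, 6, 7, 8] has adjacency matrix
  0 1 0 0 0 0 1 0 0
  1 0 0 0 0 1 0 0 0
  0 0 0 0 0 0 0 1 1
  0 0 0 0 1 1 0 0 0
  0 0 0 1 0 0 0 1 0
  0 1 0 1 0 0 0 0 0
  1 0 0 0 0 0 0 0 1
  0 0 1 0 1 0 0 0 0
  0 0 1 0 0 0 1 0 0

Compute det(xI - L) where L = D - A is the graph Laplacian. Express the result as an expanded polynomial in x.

Each diagonal entry of L is the vertex degree and each off-diagonal entry is -1 where an edge is present, 0 otherwise; in the order [0, 1, 2, 3, 4, 5, 6, 7, 8] the diagonal is [2, 2, 2, 2, 2, 2, 2, 2, 2]. L has integer entries, so p(x) = det(xI - L) has integer coefficients. Expanding the determinant yields x^9 - 18x^8 + 135x^7 - 546x^6 + 1287x^5 - 1782x^4 + 1386x^3 - 540x^2 + 81x. Since p(0) = det(-L) = 0, x divides p(x).

x^9 - 18x^8 + 135x^7 - 546x^6 + 1287x^5 - 1782x^4 + 1386x^3 - 540x^2 + 81x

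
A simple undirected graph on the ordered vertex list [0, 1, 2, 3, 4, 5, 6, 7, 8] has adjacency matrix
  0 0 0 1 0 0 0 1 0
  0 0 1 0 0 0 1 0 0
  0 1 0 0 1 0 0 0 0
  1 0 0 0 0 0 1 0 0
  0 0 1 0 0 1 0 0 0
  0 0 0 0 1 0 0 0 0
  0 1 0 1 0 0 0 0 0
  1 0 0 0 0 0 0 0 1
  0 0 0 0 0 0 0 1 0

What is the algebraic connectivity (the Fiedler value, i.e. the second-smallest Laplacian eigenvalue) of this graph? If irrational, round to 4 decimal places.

With the vertex order [0, 1, 2, 3, 4, 5, 6, 7, 8], the degrees are [2, 2, 2, 2, 2, 1, 2, 2, 1], giving D = diag(2, 2, 2, 2, 2, 1, 2, 2, 1) and L = D - A. Computing the eigenvalues of L and sorting gives [0, 0.1206, 0.4679, 1, 1.6527, 2.3473, 3, 3.5321, 3.8794]. The Fiedler value lambda_2 = 0.1206 is strictly positive, so the graph is connected. The largest eigenvalue, 3.8794, is at most the vertex count 9. By the matrix-tree theorem the graph has (1/9) * product of the nonzero eigenvalues = 1 spanning tree.

0.1206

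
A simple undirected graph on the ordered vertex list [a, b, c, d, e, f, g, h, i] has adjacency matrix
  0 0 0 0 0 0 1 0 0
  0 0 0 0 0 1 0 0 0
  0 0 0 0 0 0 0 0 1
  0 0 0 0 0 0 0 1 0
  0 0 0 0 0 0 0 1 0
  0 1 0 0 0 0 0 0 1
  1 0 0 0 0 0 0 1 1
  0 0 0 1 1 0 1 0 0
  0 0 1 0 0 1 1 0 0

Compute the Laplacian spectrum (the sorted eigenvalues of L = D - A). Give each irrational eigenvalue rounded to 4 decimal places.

With the vertex order [a, b, c, d, e, f, g, h, i], the degrees are [1, 1, 1, 1, 1, 2, 3, 3, 3], giving D = diag(1, 1, 1, 1, 1, 2, 3, 3, 3) and L = D - A. Diagonalising L (or applying a numerical eigensolver to the 9x9 matrix) gives the spectrum above. The single zero eigenvalue shows the graph is connected. By the matrix-tree theorem the graph has (1/9) * product of the nonzero eigenvalues = 1 spanning tree. The eigenvalues sum to 16, which equals trace(L) = 2|E|.

[0, 0.2118, 0.5546, 0.7223, 1, 2.0782, 2.7338, 3.8525, 4.8468]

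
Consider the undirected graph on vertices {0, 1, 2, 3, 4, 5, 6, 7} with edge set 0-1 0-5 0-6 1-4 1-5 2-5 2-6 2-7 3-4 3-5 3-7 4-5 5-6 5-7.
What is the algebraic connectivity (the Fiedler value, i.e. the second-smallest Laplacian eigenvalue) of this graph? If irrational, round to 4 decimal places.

1.7530

Each diagonal entry of L is the vertex degree and each off-diagonal entry is -1 where an edge is present, 0 otherwise; in the order [0, 1, 2, 3, 4, 5, 6, 7] the diagonal is [3, 3, 3, 3, 3, 7, 3, 3]. The sorted Laplacian eigenvalues are [0, 1.7530, 1.7530, 3.4450, 3.4450, 4.8019, 4.8019, 8]; the algebraic connectivity is the second entry, 1.7530. By the matrix-tree theorem the graph has (1/8) * product of the nonzero eigenvalues = 841 spanning trees. The eigenvalues sum to 28, which equals trace(L) = 2|E|.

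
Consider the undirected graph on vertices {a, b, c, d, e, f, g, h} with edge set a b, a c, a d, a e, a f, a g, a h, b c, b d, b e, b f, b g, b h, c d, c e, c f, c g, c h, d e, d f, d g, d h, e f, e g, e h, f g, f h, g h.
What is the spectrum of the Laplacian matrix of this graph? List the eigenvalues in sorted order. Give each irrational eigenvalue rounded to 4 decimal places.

[0, 8, 8, 8, 8, 8, 8, 8]

Reading degrees in the order [a, b, c, d, e, f, g, h] gives [7, 7, 7, 7, 7, 7, 7, 7]; set D = diag(7, 7, 7, 7, 7, 7, 7, 7) and form L = D - A. Since every row of L sums to 0, the all-ones vector is in the kernel and 0 is an eigenvalue.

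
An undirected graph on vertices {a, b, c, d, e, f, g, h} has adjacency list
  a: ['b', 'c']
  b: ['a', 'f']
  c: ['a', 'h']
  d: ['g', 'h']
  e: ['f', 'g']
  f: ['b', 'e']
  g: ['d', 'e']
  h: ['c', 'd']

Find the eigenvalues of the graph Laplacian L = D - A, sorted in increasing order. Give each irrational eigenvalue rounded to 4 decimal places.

[0, 0.5858, 0.5858, 2, 2, 3.4142, 3.4142, 4]

Each diagonal entry of L is the vertex degree and each off-diagonal entry is -1 where an edge is present, 0 otherwise; in the order [a, b, c, d, e, f, g, h] the diagonal is [2, 2, 2, 2, 2, 2, 2, 2]. The multiplicity of 0 as a Laplacian eigenvalue equals the number of connected components. By the matrix-tree theorem the graph has (1/8) * product of the nonzero eigenvalues = 8 spanning trees. There is one zero in the spectrum, matching the 1 component.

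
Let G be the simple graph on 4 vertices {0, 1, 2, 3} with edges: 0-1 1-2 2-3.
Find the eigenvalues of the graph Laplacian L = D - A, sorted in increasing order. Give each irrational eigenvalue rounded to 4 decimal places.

[0, 0.5858, 2, 3.4142]

Each diagonal entry of L is the vertex degree and each off-diagonal entry is -1 where an edge is present, 0 otherwise; in the order [0, 1, 2, 3] the diagonal is [1, 2, 2, 1]. Since every row of L sums to 0, the all-ones vector is in the kernel and 0 is an eigenvalue. The single zero eigenvalue shows the graph is connected. The largest eigenvalue, 3.4142, is at most the vertex count 4.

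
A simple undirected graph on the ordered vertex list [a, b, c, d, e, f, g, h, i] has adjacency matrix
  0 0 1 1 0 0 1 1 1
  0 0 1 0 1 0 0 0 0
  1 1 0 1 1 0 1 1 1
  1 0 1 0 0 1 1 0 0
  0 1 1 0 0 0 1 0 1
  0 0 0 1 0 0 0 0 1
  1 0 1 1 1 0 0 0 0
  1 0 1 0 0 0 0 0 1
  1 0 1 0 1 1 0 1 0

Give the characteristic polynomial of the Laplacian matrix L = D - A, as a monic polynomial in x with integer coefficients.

x^9 - 36x^8 + 548x^7 - 4594x^6 + 23124x^5 - 71316x^4 + 131136x^3 - 131004x^2 + 54270x

With the vertex order [a, b, c, d, e, f, g, h, i], the degrees are [5, 2, 7, 4, 4, 2, 4, 3, 5], giving D = diag(5, 2, 7, 4, 4, 2, 4, 3, 5) and L = D - A. Computing det(xI - L) by cofactor expansion (or equivalently via sum-over-permutations) gives x^9 - 36x^8 + 548x^7 - 4594x^6 + 23124x^5 - 71316x^4 + 131136x^3 - 131004x^2 + 54270x. The constant term is 0 because L is singular (the all-ones vector lies in its kernel). The eigenvalues sum to 36, which equals trace(L) = 2|E|.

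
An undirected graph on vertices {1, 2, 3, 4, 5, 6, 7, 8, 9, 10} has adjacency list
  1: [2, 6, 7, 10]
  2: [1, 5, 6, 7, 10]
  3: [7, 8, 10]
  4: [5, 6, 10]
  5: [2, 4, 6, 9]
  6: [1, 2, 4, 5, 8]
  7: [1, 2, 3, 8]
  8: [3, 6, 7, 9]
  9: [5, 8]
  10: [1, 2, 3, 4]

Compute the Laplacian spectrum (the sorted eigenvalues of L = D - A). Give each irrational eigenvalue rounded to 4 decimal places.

Each diagonal entry of L is the vertex degree and each off-diagonal entry is -1 where an edge is present, 0 otherwise; in the order [1, 2, 3, 4, 5, 6, 7, 8, 9, 10] the diagonal is [4, 5, 3, 3, 4, 5, 4, 4, 2, 4]. L is symmetric positive semidefinite, so every eigenvalue is real and nonnegative. There is one zero in the spectrum, matching the 1 component.

[0, 1.5263, 1.8338, 2.9457, 3.6547, 4.3764, 4.7853, 5.4427, 6.3003, 7.1347]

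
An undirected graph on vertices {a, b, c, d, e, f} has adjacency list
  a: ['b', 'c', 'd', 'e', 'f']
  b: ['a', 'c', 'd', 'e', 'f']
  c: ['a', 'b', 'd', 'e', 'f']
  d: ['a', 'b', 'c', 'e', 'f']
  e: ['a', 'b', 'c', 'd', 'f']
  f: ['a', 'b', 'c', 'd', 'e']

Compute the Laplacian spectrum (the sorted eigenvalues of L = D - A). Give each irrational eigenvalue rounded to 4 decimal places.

Each diagonal entry of L is the vertex degree and each off-diagonal entry is -1 where an edge is present, 0 otherwise; in the order [a, b, c, d, e, f] the diagonal is [5, 5, 5, 5, 5, 5]. Diagonalising L (or applying a numerical eigensolver to the 6x6 matrix) gives the spectrum above. The largest eigenvalue, 6, is at most the vertex count 6.

[0, 6, 6, 6, 6, 6]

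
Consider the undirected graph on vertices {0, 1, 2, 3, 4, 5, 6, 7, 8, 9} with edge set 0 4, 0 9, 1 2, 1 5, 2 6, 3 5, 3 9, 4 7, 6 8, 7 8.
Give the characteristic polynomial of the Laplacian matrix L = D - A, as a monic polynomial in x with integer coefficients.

Reading degrees in the order [0, 1, 2, 3, 4, 5, 6, 7, 8, 9] gives [2, 2, 2, 2, 2, 2, 2, 2, 2, 2]; set D = diag(2, 2, 2, 2, 2, 2, 2, 2, 2, 2) and form L = D - A. Computing det(xI - L) by cofactor expansion (or equivalently via sum-over-permutations) gives x^10 - 20x^9 + 170x^8 - 800x^7 + 2275x^6 - 4004x^5 + 4290x^4 - 2640x^3 + 825x^2 - 100x. Since p(0) = det(-L) = 0, x divides p(x). The largest eigenvalue, 4, is at most the vertex count 10.

x^10 - 20x^9 + 170x^8 - 800x^7 + 2275x^6 - 4004x^5 + 4290x^4 - 2640x^3 + 825x^2 - 100x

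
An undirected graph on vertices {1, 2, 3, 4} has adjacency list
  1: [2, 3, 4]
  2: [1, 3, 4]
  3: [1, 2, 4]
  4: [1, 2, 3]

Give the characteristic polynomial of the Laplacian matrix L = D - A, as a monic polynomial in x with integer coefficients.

x^4 - 12x^3 + 48x^2 - 64x

With the vertex order [1, 2, 3, 4], the degrees are [3, 3, 3, 3], giving D = diag(3, 3, 3, 3) and L = D - A. L has integer entries, so p(x) = det(xI - L) has integer coefficients. Expanding the determinant yields x^4 - 12x^3 + 48x^2 - 64x. The constant term is 0 because L is singular (the all-ones vector lies in its kernel). By the matrix-tree theorem the graph has (1/4) * product of the nonzero eigenvalues = 16 spanning trees. The largest eigenvalue, 4, is at most the vertex count 4.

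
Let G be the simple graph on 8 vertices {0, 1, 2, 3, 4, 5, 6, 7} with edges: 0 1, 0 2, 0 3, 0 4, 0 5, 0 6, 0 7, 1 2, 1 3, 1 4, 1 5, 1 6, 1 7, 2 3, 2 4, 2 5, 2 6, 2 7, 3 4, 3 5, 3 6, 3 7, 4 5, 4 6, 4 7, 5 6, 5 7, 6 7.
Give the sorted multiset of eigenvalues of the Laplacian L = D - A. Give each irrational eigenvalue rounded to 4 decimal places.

[0, 8, 8, 8, 8, 8, 8, 8]

With the vertex order [0, 1, 2, 3, 4, 5, 6, 7], the degrees are [7, 7, 7, 7, 7, 7, 7, 7], giving D = diag(7, 7, 7, 7, 7, 7, 7, 7) and L = D - A. L is symmetric positive semidefinite, so every eigenvalue is real and nonnegative. By the matrix-tree theorem the graph has (1/8) * product of the nonzero eigenvalues = 262144 spanning trees.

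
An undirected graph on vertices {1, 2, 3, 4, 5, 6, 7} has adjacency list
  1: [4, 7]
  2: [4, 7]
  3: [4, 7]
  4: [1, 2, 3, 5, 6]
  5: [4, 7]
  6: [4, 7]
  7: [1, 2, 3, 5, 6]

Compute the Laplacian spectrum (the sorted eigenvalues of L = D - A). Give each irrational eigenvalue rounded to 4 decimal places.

With the vertex order [1, 2, 3, 4, 5, 6, 7], the degrees are [2, 2, 2, 5, 2, 2, 5], giving D = diag(2, 2, 2, 5, 2, 2, 5) and L = D - A. Since every row of L sums to 0, the all-ones vector is in the kernel and 0 is an eigenvalue. The single zero eigenvalue shows the graph is connected. There is one zero in the spectrum, matching the 1 component.

[0, 2, 2, 2, 2, 5, 7]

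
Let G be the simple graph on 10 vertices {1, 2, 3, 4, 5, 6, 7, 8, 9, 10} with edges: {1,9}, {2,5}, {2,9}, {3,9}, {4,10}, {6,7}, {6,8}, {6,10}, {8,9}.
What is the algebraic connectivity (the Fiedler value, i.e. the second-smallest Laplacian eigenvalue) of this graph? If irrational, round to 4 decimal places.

0.1626

Reading degrees in the order [1, 2, 3, 4, 5, 6, 7, 8, 9, 10] gives [1, 2, 1, 1, 1, 3, 1, 2, 4, 2]; set D = diag(1, 2, 1, 1, 1, 3, 1, 2, 4, 2) and form L = D - A. The smallest Laplacian eigenvalue is always 0. The next one, lambda_2 = 0.1626, measures how hard the graph is to disconnect: larger values mean better connectivity. By the matrix-tree theorem the graph has (1/10) * product of the nonzero eigenvalues = 1 spanning tree.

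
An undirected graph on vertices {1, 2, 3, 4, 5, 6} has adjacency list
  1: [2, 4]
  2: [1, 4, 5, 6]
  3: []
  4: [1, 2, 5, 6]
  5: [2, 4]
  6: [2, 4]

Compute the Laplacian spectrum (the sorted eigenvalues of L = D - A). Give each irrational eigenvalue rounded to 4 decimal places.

With the vertex order [1, 2, 3, 4, 5, 6], the degrees are [2, 4, 0, 4, 2, 2], giving D = diag(2, 4, 0, 4, 2, 2) and L = D - A. L is symmetric positive semidefinite, so every eigenvalue is real and nonnegative. The 2 zero eigenvalues correspond to the 2 connected components. The eigenvalues sum to 14, which equals trace(L) = 2|E|. The largest eigenvalue, 5, is at most the vertex count 6.

[0, 0, 2, 2, 5, 5]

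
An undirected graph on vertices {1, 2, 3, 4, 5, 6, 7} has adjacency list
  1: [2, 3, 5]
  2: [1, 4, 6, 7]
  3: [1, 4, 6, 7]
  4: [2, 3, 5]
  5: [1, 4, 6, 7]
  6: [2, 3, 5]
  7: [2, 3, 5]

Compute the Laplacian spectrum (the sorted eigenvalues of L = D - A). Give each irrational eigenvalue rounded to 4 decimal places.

[0, 3, 3, 3, 4, 4, 7]

With the vertex order [1, 2, 3, 4, 5, 6, 7], the degrees are [3, 4, 4, 3, 4, 3, 3], giving D = diag(3, 4, 4, 3, 4, 3, 3) and L = D - A. L is symmetric positive semidefinite, so every eigenvalue is real and nonnegative. The single zero eigenvalue shows the graph is connected. The largest eigenvalue, 7, is at most the vertex count 7.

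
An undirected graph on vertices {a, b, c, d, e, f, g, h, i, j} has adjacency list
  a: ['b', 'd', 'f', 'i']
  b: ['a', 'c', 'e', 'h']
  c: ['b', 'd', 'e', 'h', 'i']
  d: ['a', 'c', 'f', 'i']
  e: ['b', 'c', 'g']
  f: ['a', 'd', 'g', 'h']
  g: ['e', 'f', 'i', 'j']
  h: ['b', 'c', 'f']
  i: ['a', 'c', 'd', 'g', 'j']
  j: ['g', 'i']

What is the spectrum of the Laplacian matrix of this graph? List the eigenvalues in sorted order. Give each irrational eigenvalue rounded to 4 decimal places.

[0, 1.3869, 2.2108, 2.8237, 3.4471, 4.1111, 5, 5.6996, 6.3246, 6.9960]

With the vertex order [a, b, c, d, e, f, g, h, i, j], the degrees are [4, 4, 5, 4, 3, 4, 4, 3, 5, 2], giving D = diag(4, 4, 5, 4, 3, 4, 4, 3, 5, 2) and L = D - A. The multiplicity of 0 as a Laplacian eigenvalue equals the number of connected components. The single zero eigenvalue shows the graph is connected. The largest eigenvalue, 6.9960, is at most the vertex count 10. There is one zero in the spectrum, matching the 1 component.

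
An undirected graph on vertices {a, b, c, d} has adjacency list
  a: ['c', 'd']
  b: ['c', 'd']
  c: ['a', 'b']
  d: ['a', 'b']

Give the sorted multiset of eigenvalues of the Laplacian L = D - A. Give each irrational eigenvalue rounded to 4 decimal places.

[0, 2, 2, 4]

With the vertex order [a, b, c, d], the degrees are [2, 2, 2, 2], giving D = diag(2, 2, 2, 2) and L = D - A. The multiplicity of 0 as a Laplacian eigenvalue equals the number of connected components. By the matrix-tree theorem the graph has (1/4) * product of the nonzero eigenvalues = 4 spanning trees.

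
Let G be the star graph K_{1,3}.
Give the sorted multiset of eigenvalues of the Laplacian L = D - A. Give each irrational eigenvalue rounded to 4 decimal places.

The graph has 4 vertices and degree multiset [3, 1, 1, 1]; D is the diagonal matrix of degrees and L = D - A. The multiplicity of 0 as a Laplacian eigenvalue equals the number of connected components. The single zero eigenvalue shows the graph is connected.

[0, 1, 1, 4]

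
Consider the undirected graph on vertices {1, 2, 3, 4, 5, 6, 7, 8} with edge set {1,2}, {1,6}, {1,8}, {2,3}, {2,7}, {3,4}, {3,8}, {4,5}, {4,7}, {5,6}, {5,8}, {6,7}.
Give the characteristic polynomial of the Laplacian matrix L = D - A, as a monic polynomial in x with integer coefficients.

x^8 - 24x^7 + 240x^6 - 1296x^5 + 4080x^4 - 7488x^3 + 7424x^2 - 3072x

Reading degrees in the order [1, 2, 3, 4, 5, 6, 7, 8] gives [3, 3, 3, 3, 3, 3, 3, 3]; set D = diag(3, 3, 3, 3, 3, 3, 3, 3) and form L = D - A. L has integer entries, so p(x) = det(xI - L) has integer coefficients. Expanding the determinant yields x^8 - 24x^7 + 240x^6 - 1296x^5 + 4080x^4 - 7488x^3 + 7424x^2 - 3072x. The constant term is 0 because L is singular (the all-ones vector lies in its kernel).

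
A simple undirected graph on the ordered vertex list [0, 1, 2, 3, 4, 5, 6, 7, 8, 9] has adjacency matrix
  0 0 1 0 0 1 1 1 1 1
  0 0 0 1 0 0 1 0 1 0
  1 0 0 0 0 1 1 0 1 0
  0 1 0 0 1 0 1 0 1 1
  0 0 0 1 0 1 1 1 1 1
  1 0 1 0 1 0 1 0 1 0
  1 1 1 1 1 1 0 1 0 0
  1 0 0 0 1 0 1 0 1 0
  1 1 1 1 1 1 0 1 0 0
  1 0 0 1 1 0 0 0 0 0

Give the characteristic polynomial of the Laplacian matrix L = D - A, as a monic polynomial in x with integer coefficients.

x^10 - 50x^9 + 1090x^8 - 13584x^7 + 106532x^6 - 544564x^5 + 1812130x^4 - 3780808x^3 + 4483303x^2 - 2300690x

With the vertex order [0, 1, 2, 3, 4, 5, 6, 7, 8, 9], the degrees are [6, 3, 4, 5, 6, 5, 7, 4, 7, 3], giving D = diag(6, 3, 4, 5, 6, 5, 7, 4, 7, 3) and L = D - A. Computing det(xI - L) by cofactor expansion (or equivalently via sum-over-permutations) gives x^10 - 50x^9 + 1090x^8 - 13584x^7 + 106532x^6 - 544564x^5 + 1812130x^4 - 3780808x^3 + 4483303x^2 - 2300690x. The constant term is 0 because L is singular (the all-ones vector lies in its kernel). The largest eigenvalue, 9.2086, is at most the vertex count 10.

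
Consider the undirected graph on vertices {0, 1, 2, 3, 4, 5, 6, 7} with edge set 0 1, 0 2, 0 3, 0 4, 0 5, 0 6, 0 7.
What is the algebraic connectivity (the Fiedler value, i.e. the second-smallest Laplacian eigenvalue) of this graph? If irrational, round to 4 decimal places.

Reading degrees in the order [0, 1, 2, 3, 4, 5, 6, 7] gives [7, 1, 1, 1, 1, 1, 1, 1]; set D = diag(7, 1, 1, 1, 1, 1, 1, 1) and form L = D - A. The smallest Laplacian eigenvalue is always 0. The next one, lambda_2 = 1, measures how hard the graph is to disconnect: larger values mean better connectivity. There is one zero in the spectrum, matching the 1 component.

1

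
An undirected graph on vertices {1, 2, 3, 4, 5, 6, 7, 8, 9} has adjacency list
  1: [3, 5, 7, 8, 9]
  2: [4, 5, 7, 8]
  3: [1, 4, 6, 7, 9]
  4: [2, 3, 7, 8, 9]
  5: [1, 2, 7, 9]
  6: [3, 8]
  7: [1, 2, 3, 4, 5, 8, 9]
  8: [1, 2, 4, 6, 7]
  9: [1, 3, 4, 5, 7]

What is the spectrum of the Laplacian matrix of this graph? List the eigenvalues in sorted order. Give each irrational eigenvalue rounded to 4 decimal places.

With the vertex order [1, 2, 3, 4, 5, 6, 7, 8, 9], the degrees are [5, 4, 5, 5, 4, 2, 7, 5, 5], giving D = diag(5, 4, 5, 5, 4, 2, 7, 5, 5) and L = D - A. The multiplicity of 0 as a Laplacian eigenvalue equals the number of connected components. The largest eigenvalue, 8.0912, is at most the vertex count 9.

[0, 1.7850, 3.4259, 3.9629, 4.9624, 5.9140, 6.5596, 7.2990, 8.0912]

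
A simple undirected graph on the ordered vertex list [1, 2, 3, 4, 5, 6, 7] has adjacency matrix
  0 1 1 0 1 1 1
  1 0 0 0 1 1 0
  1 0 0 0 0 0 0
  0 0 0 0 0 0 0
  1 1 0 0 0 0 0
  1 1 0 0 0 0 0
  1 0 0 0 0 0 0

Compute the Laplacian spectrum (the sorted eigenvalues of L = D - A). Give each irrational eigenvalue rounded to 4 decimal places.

[0, 0, 1, 1, 2, 4, 6]

With the vertex order [1, 2, 3, 4, 5, 6, 7], the degrees are [5, 3, 1, 0, 2, 2, 1], giving D = diag(5, 3, 1, 0, 2, 2, 1) and L = D - A. The multiplicity of 0 as a Laplacian eigenvalue equals the number of connected components. The 2 zero eigenvalues correspond to the 2 connected components. There are 2 zeros in the spectrum, matching the 2 components.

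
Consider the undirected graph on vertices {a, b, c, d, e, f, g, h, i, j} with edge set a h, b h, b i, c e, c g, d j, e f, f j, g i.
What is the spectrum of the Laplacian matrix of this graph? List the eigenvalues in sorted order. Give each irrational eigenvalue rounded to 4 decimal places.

With the vertex order [a, b, c, d, e, f, g, h, i, j], the degrees are [1, 2, 2, 1, 2, 2, 2, 2, 2, 2], giving D = diag(1, 2, 2, 1, 2, 2, 2, 2, 2, 2) and L = D - A. Diagonalising L (or applying a numerical eigensolver to the 10x10 matrix) gives the spectrum above. The largest eigenvalue, 3.9021, is at most the vertex count 10.

[0, 0.0979, 0.3820, 0.8244, 1.3820, 2, 2.6180, 3.1756, 3.6180, 3.9021]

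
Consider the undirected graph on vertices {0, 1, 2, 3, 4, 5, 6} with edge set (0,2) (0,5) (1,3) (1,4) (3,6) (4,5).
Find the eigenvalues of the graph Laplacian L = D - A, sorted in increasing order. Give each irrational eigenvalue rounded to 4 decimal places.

[0, 0.1981, 0.7530, 1.5550, 2.4450, 3.2470, 3.8019]

Reading degrees in the order [0, 1, 2, 3, 4, 5, 6] gives [2, 2, 1, 2, 2, 2, 1]; set D = diag(2, 2, 1, 2, 2, 2, 1) and form L = D - A. Diagonalising L (or applying a numerical eigensolver to the 7x7 matrix) gives the spectrum above. There is one zero in the spectrum, matching the 1 component.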